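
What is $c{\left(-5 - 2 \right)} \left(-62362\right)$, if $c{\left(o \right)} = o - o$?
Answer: $0$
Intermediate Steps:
$c{\left(o \right)} = 0$
$c{\left(-5 - 2 \right)} \left(-62362\right) = 0 \left(-62362\right) = 0$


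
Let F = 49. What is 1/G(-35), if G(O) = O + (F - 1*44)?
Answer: -1/30 ≈ -0.033333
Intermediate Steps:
G(O) = 5 + O (G(O) = O + (49 - 1*44) = O + (49 - 44) = O + 5 = 5 + O)
1/G(-35) = 1/(5 - 35) = 1/(-30) = -1/30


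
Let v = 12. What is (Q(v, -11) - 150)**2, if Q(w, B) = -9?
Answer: 25281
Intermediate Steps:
(Q(v, -11) - 150)**2 = (-9 - 150)**2 = (-159)**2 = 25281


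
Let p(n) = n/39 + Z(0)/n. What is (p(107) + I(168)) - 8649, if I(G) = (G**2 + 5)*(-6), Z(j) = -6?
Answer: -742878764/4173 ≈ -1.7802e+5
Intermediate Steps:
I(G) = -30 - 6*G**2 (I(G) = (5 + G**2)*(-6) = -30 - 6*G**2)
p(n) = -6/n + n/39 (p(n) = n/39 - 6/n = -6/n + n/39)
(p(107) + I(168)) - 8649 = ((-6/107 + (1/39)*107) + (-30 - 6*168**2)) - 8649 = ((-6*1/107 + 107/39) + (-30 - 6*28224)) - 8649 = ((-6/107 + 107/39) + (-30 - 169344)) - 8649 = (11215/4173 - 169374) - 8649 = -706786487/4173 - 8649 = -742878764/4173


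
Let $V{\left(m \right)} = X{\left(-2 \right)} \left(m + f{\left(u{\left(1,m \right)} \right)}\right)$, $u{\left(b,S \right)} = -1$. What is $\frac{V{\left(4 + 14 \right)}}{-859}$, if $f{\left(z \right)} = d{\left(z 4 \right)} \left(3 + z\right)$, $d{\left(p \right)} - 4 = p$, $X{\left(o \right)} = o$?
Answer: $\frac{36}{859} \approx 0.041909$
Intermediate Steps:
$d{\left(p \right)} = 4 + p$
$f{\left(z \right)} = \left(3 + z\right) \left(4 + 4 z\right)$ ($f{\left(z \right)} = \left(4 + z 4\right) \left(3 + z\right) = \left(4 + 4 z\right) \left(3 + z\right) = \left(3 + z\right) \left(4 + 4 z\right)$)
$V{\left(m \right)} = - 2 m$ ($V{\left(m \right)} = - 2 \left(m + 4 \left(1 - 1\right) \left(3 - 1\right)\right) = - 2 \left(m + 4 \cdot 0 \cdot 2\right) = - 2 \left(m + 0\right) = - 2 m$)
$\frac{V{\left(4 + 14 \right)}}{-859} = \frac{\left(-2\right) \left(4 + 14\right)}{-859} = \left(-2\right) 18 \left(- \frac{1}{859}\right) = \left(-36\right) \left(- \frac{1}{859}\right) = \frac{36}{859}$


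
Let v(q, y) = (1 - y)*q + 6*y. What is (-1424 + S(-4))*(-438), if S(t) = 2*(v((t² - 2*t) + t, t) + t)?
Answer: 560640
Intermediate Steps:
v(q, y) = 6*y + q*(1 - y) (v(q, y) = q*(1 - y) + 6*y = 6*y + q*(1 - y))
S(t) = 2*t² + 12*t - 2*t*(t² - t) (S(t) = 2*((((t² - 2*t) + t) + 6*t - ((t² - 2*t) + t)*t) + t) = 2*(((t² - t) + 6*t - (t² - t)*t) + t) = 2*(((t² - t) + 6*t - t*(t² - t)) + t) = 2*((t² + 5*t - t*(t² - t)) + t) = 2*(t² + 6*t - t*(t² - t)) = 2*t² + 12*t - 2*t*(t² - t))
(-1424 + S(-4))*(-438) = (-1424 + 2*(-4)*(6 - 4 - 4*(1 - 1*(-4))))*(-438) = (-1424 + 2*(-4)*(6 - 4 - 4*(1 + 4)))*(-438) = (-1424 + 2*(-4)*(6 - 4 - 4*5))*(-438) = (-1424 + 2*(-4)*(6 - 4 - 20))*(-438) = (-1424 + 2*(-4)*(-18))*(-438) = (-1424 + 144)*(-438) = -1280*(-438) = 560640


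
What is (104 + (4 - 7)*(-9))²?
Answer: 17161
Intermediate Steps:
(104 + (4 - 7)*(-9))² = (104 - 3*(-9))² = (104 + 27)² = 131² = 17161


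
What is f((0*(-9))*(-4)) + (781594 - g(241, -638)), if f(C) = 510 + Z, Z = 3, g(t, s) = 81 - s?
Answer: 781388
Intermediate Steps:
f(C) = 513 (f(C) = 510 + 3 = 513)
f((0*(-9))*(-4)) + (781594 - g(241, -638)) = 513 + (781594 - (81 - 1*(-638))) = 513 + (781594 - (81 + 638)) = 513 + (781594 - 1*719) = 513 + (781594 - 719) = 513 + 780875 = 781388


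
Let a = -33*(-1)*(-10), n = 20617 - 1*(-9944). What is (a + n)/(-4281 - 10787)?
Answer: -30231/15068 ≈ -2.0063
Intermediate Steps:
n = 30561 (n = 20617 + 9944 = 30561)
a = -330 (a = 33*(-10) = -330)
(a + n)/(-4281 - 10787) = (-330 + 30561)/(-4281 - 10787) = 30231/(-15068) = 30231*(-1/15068) = -30231/15068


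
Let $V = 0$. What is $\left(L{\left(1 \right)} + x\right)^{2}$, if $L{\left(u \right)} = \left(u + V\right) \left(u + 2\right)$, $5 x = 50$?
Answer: $169$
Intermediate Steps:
$x = 10$ ($x = \frac{1}{5} \cdot 50 = 10$)
$L{\left(u \right)} = u \left(2 + u\right)$ ($L{\left(u \right)} = \left(u + 0\right) \left(u + 2\right) = u \left(2 + u\right)$)
$\left(L{\left(1 \right)} + x\right)^{2} = \left(1 \left(2 + 1\right) + 10\right)^{2} = \left(1 \cdot 3 + 10\right)^{2} = \left(3 + 10\right)^{2} = 13^{2} = 169$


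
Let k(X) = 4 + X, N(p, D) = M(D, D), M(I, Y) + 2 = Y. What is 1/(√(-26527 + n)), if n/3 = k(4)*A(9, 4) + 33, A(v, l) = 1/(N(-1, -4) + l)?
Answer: -I*√6610/13220 ≈ -0.0061499*I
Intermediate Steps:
M(I, Y) = -2 + Y
N(p, D) = -2 + D
A(v, l) = 1/(-6 + l) (A(v, l) = 1/((-2 - 4) + l) = 1/(-6 + l))
n = 87 (n = 3*((4 + 4)/(-6 + 4) + 33) = 3*(8/(-2) + 33) = 3*(8*(-½) + 33) = 3*(-4 + 33) = 3*29 = 87)
1/(√(-26527 + n)) = 1/(√(-26527 + 87)) = 1/(√(-26440)) = 1/(2*I*√6610) = -I*√6610/13220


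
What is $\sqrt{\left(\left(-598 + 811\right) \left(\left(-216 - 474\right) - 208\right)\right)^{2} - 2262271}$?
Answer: $\sqrt{36583480805} \approx 1.9127 \cdot 10^{5}$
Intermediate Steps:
$\sqrt{\left(\left(-598 + 811\right) \left(\left(-216 - 474\right) - 208\right)\right)^{2} - 2262271} = \sqrt{\left(213 \left(\left(-216 - 474\right) - 208\right)\right)^{2} - 2262271} = \sqrt{\left(213 \left(-690 - 208\right)\right)^{2} - 2262271} = \sqrt{\left(213 \left(-898\right)\right)^{2} - 2262271} = \sqrt{\left(-191274\right)^{2} - 2262271} = \sqrt{36585743076 - 2262271} = \sqrt{36583480805}$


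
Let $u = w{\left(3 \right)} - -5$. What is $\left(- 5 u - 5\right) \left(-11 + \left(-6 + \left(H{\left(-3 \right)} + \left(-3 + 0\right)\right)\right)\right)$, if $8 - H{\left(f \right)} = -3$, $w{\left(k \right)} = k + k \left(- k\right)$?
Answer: $0$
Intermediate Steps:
$w{\left(k \right)} = k - k^{2}$
$H{\left(f \right)} = 11$ ($H{\left(f \right)} = 8 - -3 = 8 + 3 = 11$)
$u = -1$ ($u = 3 \left(1 - 3\right) - -5 = 3 \left(1 - 3\right) + 5 = 3 \left(-2\right) + 5 = -6 + 5 = -1$)
$\left(- 5 u - 5\right) \left(-11 + \left(-6 + \left(H{\left(-3 \right)} + \left(-3 + 0\right)\right)\right)\right) = \left(\left(-5\right) \left(-1\right) - 5\right) \left(-11 + \left(-6 + \left(11 + \left(-3 + 0\right)\right)\right)\right) = \left(5 - 5\right) \left(-11 + \left(-6 + \left(11 - 3\right)\right)\right) = 0 \left(-11 + \left(-6 + 8\right)\right) = 0 \left(-11 + 2\right) = 0 \left(-9\right) = 0$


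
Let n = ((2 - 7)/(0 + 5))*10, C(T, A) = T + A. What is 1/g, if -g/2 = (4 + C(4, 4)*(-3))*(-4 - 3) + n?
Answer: -1/260 ≈ -0.0038462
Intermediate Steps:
C(T, A) = A + T
n = -10 (n = -5/5*10 = -5*⅕*10 = -1*10 = -10)
g = -260 (g = -2*((4 + (4 + 4)*(-3))*(-4 - 3) - 10) = -2*((4 + 8*(-3))*(-7) - 10) = -2*((4 - 24)*(-7) - 10) = -2*(-20*(-7) - 10) = -2*(140 - 10) = -2*130 = -260)
1/g = 1/(-260) = -1/260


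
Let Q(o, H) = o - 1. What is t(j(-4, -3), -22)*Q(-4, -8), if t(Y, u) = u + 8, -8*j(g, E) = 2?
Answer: 70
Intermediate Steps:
j(g, E) = -¼ (j(g, E) = -⅛*2 = -¼)
t(Y, u) = 8 + u
Q(o, H) = -1 + o
t(j(-4, -3), -22)*Q(-4, -8) = (8 - 22)*(-1 - 4) = -14*(-5) = 70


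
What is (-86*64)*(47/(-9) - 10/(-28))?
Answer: 1686976/63 ≈ 26777.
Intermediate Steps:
(-86*64)*(47/(-9) - 10/(-28)) = -5504*(47*(-1/9) - 10*(-1/28)) = -5504*(-47/9 + 5/14) = -5504*(-613/126) = 1686976/63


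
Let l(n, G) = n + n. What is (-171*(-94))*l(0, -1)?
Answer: 0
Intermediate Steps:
l(n, G) = 2*n
(-171*(-94))*l(0, -1) = (-171*(-94))*(2*0) = 16074*0 = 0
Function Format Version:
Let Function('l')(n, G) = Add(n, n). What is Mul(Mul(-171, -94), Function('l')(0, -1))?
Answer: 0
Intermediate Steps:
Function('l')(n, G) = Mul(2, n)
Mul(Mul(-171, -94), Function('l')(0, -1)) = Mul(Mul(-171, -94), Mul(2, 0)) = Mul(16074, 0) = 0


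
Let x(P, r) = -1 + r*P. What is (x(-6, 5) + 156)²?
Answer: 15625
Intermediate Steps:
x(P, r) = -1 + P*r
(x(-6, 5) + 156)² = ((-1 - 6*5) + 156)² = ((-1 - 30) + 156)² = (-31 + 156)² = 125² = 15625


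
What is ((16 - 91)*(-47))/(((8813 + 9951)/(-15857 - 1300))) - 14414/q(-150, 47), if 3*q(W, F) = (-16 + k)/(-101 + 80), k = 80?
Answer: 1646078931/150112 ≈ 10966.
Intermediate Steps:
q(W, F) = -64/63 (q(W, F) = ((-16 + 80)/(-101 + 80))/3 = (64/(-21))/3 = (64*(-1/21))/3 = (⅓)*(-64/21) = -64/63)
((16 - 91)*(-47))/(((8813 + 9951)/(-15857 - 1300))) - 14414/q(-150, 47) = ((16 - 91)*(-47))/(((8813 + 9951)/(-15857 - 1300))) - 14414/(-64/63) = (-75*(-47))/((18764/(-17157))) - 14414*(-63/64) = 3525/((18764*(-1/17157))) + 454041/32 = 3525/(-18764/17157) + 454041/32 = 3525*(-17157/18764) + 454041/32 = -60478425/18764 + 454041/32 = 1646078931/150112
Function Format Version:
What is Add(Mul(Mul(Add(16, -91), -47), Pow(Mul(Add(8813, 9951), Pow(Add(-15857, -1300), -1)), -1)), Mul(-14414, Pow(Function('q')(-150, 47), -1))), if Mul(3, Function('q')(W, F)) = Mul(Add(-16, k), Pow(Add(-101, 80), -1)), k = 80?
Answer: Rational(1646078931, 150112) ≈ 10966.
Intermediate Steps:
Function('q')(W, F) = Rational(-64, 63) (Function('q')(W, F) = Mul(Rational(1, 3), Mul(Add(-16, 80), Pow(Add(-101, 80), -1))) = Mul(Rational(1, 3), Mul(64, Pow(-21, -1))) = Mul(Rational(1, 3), Mul(64, Rational(-1, 21))) = Mul(Rational(1, 3), Rational(-64, 21)) = Rational(-64, 63))
Add(Mul(Mul(Add(16, -91), -47), Pow(Mul(Add(8813, 9951), Pow(Add(-15857, -1300), -1)), -1)), Mul(-14414, Pow(Function('q')(-150, 47), -1))) = Add(Mul(Mul(Add(16, -91), -47), Pow(Mul(Add(8813, 9951), Pow(Add(-15857, -1300), -1)), -1)), Mul(-14414, Pow(Rational(-64, 63), -1))) = Add(Mul(Mul(-75, -47), Pow(Mul(18764, Pow(-17157, -1)), -1)), Mul(-14414, Rational(-63, 64))) = Add(Mul(3525, Pow(Mul(18764, Rational(-1, 17157)), -1)), Rational(454041, 32)) = Add(Mul(3525, Pow(Rational(-18764, 17157), -1)), Rational(454041, 32)) = Add(Mul(3525, Rational(-17157, 18764)), Rational(454041, 32)) = Add(Rational(-60478425, 18764), Rational(454041, 32)) = Rational(1646078931, 150112)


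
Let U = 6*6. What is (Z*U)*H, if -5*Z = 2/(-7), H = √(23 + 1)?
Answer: 144*√6/35 ≈ 10.078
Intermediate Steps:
H = 2*√6 (H = √24 = 2*√6 ≈ 4.8990)
Z = 2/35 (Z = -2/(5*(-7)) = -(-1)*2/35 = -⅕*(-2/7) = 2/35 ≈ 0.057143)
U = 36
(Z*U)*H = ((2/35)*36)*(2*√6) = 72*(2*√6)/35 = 144*√6/35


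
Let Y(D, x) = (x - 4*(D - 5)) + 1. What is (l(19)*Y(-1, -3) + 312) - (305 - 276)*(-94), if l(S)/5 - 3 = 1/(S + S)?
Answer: 64047/19 ≈ 3370.9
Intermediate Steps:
l(S) = 15 + 5/(2*S) (l(S) = 15 + 5/(S + S) = 15 + 5/((2*S)) = 15 + 5*(1/(2*S)) = 15 + 5/(2*S))
Y(D, x) = 21 + x - 4*D (Y(D, x) = (x - 4*(-5 + D)) + 1 = (x + (20 - 4*D)) + 1 = (20 + x - 4*D) + 1 = 21 + x - 4*D)
(l(19)*Y(-1, -3) + 312) - (305 - 276)*(-94) = ((15 + (5/2)/19)*(21 - 3 - 4*(-1)) + 312) - (305 - 276)*(-94) = ((15 + (5/2)*(1/19))*(21 - 3 + 4) + 312) - 29*(-94) = ((15 + 5/38)*22 + 312) - 1*(-2726) = ((575/38)*22 + 312) + 2726 = (6325/19 + 312) + 2726 = 12253/19 + 2726 = 64047/19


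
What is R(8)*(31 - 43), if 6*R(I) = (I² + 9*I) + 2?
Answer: -276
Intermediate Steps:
R(I) = ⅓ + I²/6 + 3*I/2 (R(I) = ((I² + 9*I) + 2)/6 = (2 + I² + 9*I)/6 = ⅓ + I²/6 + 3*I/2)
R(8)*(31 - 43) = (⅓ + (⅙)*8² + (3/2)*8)*(31 - 43) = (⅓ + (⅙)*64 + 12)*(-12) = (⅓ + 32/3 + 12)*(-12) = 23*(-12) = -276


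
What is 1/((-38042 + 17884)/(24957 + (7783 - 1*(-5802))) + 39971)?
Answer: 19271/770271062 ≈ 2.5018e-5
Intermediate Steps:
1/((-38042 + 17884)/(24957 + (7783 - 1*(-5802))) + 39971) = 1/(-20158/(24957 + (7783 + 5802)) + 39971) = 1/(-20158/(24957 + 13585) + 39971) = 1/(-20158/38542 + 39971) = 1/(-20158*1/38542 + 39971) = 1/(-10079/19271 + 39971) = 1/(770271062/19271) = 19271/770271062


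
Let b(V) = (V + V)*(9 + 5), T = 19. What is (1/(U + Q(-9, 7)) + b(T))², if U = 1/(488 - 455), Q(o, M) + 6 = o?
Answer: 69050700625/244036 ≈ 2.8295e+5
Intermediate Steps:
Q(o, M) = -6 + o
U = 1/33 ≈ 0.030303
b(V) = 28*V (b(V) = (2*V)*14 = 28*V)
(1/(U + Q(-9, 7)) + b(T))² = (1/(1/33 + (-6 - 9)) + 28*19)² = (1/(1/33 - 15) + 532)² = (1/(-494/33) + 532)² = (-33/494 + 532)² = (262775/494)² = 69050700625/244036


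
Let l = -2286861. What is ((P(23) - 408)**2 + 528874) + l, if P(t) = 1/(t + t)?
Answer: -3367700203/2116 ≈ -1.5915e+6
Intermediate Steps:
P(t) = 1/(2*t)
((P(23) - 408)**2 + 528874) + l = (((1/2)/23 - 408)**2 + 528874) - 2286861 = (((1/2)*(1/23) - 408)**2 + 528874) - 2286861 = ((1/46 - 408)**2 + 528874) - 2286861 = ((-18767/46)**2 + 528874) - 2286861 = (352200289/2116 + 528874) - 2286861 = 1471297673/2116 - 2286861 = -3367700203/2116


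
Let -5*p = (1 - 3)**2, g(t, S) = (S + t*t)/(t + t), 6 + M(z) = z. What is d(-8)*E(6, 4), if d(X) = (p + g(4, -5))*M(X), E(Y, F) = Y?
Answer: -483/10 ≈ -48.300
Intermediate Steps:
M(z) = -6 + z
g(t, S) = (S + t**2)/(2*t) (g(t, S) = (S + t**2)/((2*t)) = (S + t**2)*(1/(2*t)) = (S + t**2)/(2*t))
p = -4/5 (p = -(1 - 3)**2/5 = -1/5*(-2)**2 = -1/5*4 = -4/5 ≈ -0.80000)
d(X) = -69/20 + 23*X/40 (d(X) = (-4/5 + (1/2)*(-5 + 4**2)/4)*(-6 + X) = (-4/5 + (1/2)*(1/4)*(-5 + 16))*(-6 + X) = (-4/5 + (1/2)*(1/4)*11)*(-6 + X) = (-4/5 + 11/8)*(-6 + X) = 23*(-6 + X)/40 = -69/20 + 23*X/40)
d(-8)*E(6, 4) = (-69/20 + (23/40)*(-8))*6 = (-69/20 - 23/5)*6 = -161/20*6 = -483/10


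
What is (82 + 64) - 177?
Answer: -31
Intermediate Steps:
(82 + 64) - 177 = 146 - 177 = -31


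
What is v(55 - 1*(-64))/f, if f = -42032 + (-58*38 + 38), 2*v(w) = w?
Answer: -17/12628 ≈ -0.0013462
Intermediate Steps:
v(w) = w/2
f = -44198 (f = -42032 + (-2204 + 38) = -42032 - 2166 = -44198)
v(55 - 1*(-64))/f = ((55 - 1*(-64))/2)/(-44198) = ((55 + 64)/2)*(-1/44198) = ((½)*119)*(-1/44198) = (119/2)*(-1/44198) = -17/12628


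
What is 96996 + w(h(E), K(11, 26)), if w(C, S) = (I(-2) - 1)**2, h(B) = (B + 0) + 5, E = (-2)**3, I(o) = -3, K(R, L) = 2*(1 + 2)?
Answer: 97012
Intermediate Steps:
K(R, L) = 6 (K(R, L) = 2*3 = 6)
E = -8
h(B) = 5 + B (h(B) = B + 5 = 5 + B)
w(C, S) = 16 (w(C, S) = (-3 - 1)**2 = (-4)**2 = 16)
96996 + w(h(E), K(11, 26)) = 96996 + 16 = 97012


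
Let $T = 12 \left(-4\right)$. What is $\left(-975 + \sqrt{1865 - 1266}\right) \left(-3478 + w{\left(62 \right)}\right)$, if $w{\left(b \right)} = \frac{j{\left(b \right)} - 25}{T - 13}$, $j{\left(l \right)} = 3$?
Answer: $\frac{206832600}{61} - \frac{212136 \sqrt{599}}{61} \approx 3.3056 \cdot 10^{6}$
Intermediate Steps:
$T = -48$
$w{\left(b \right)} = \frac{22}{61}$ ($w{\left(b \right)} = \frac{3 - 25}{-48 - 13} = - \frac{22}{-61} = \left(-22\right) \left(- \frac{1}{61}\right) = \frac{22}{61}$)
$\left(-975 + \sqrt{1865 - 1266}\right) \left(-3478 + w{\left(62 \right)}\right) = \left(-975 + \sqrt{1865 - 1266}\right) \left(-3478 + \frac{22}{61}\right) = \left(-975 + \sqrt{599}\right) \left(- \frac{212136}{61}\right) = \frac{206832600}{61} - \frac{212136 \sqrt{599}}{61}$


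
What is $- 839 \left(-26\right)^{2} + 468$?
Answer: $-566696$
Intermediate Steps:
$- 839 \left(-26\right)^{2} + 468 = \left(-839\right) 676 + 468 = -567164 + 468 = -566696$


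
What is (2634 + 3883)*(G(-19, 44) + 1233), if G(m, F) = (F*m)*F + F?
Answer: -231399119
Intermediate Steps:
G(m, F) = F + m*F**2 (G(m, F) = m*F**2 + F = F + m*F**2)
(2634 + 3883)*(G(-19, 44) + 1233) = (2634 + 3883)*(44*(1 + 44*(-19)) + 1233) = 6517*(44*(1 - 836) + 1233) = 6517*(44*(-835) + 1233) = 6517*(-36740 + 1233) = 6517*(-35507) = -231399119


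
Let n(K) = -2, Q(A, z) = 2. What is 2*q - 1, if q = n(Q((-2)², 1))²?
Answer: 7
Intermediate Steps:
q = 4 (q = (-2)² = 4)
2*q - 1 = 2*4 - 1 = 8 - 1 = 7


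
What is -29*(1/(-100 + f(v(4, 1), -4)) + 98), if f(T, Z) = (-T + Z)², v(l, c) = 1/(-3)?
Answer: -2213657/779 ≈ -2841.7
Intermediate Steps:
v(l, c) = -⅓
f(T, Z) = (Z - T)²
-29*(1/(-100 + f(v(4, 1), -4)) + 98) = -29*(1/(-100 + (-⅓ - 1*(-4))²) + 98) = -29*(1/(-100 + (-⅓ + 4)²) + 98) = -29*(1/(-100 + (11/3)²) + 98) = -29*(1/(-100 + 121/9) + 98) = -29*(1/(-779/9) + 98) = -29*(-9/779 + 98) = -29*76333/779 = -2213657/779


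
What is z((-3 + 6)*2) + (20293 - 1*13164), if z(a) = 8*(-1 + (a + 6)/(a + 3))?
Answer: 21395/3 ≈ 7131.7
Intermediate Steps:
z(a) = -8 + 8*(6 + a)/(3 + a) (z(a) = 8*(-1 + (6 + a)/(3 + a)) = -8 + 8*(6 + a)/(3 + a))
z((-3 + 6)*2) + (20293 - 1*13164) = 24/(3 + (-3 + 6)*2) + (20293 - 1*13164) = 24/(3 + 3*2) + (20293 - 13164) = 24/(3 + 6) + 7129 = 24/9 + 7129 = 24*(⅑) + 7129 = 8/3 + 7129 = 21395/3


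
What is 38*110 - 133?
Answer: 4047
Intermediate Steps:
38*110 - 133 = 4180 - 133 = 4047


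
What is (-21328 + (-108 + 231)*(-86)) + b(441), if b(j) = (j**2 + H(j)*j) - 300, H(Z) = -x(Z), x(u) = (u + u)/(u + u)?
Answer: 161834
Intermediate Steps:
x(u) = 1 (x(u) = (2*u)/((2*u)) = (2*u)*(1/(2*u)) = 1)
H(Z) = -1 (H(Z) = -1*1 = -1)
b(j) = -300 + j**2 - j (b(j) = (j**2 - j) - 300 = -300 + j**2 - j)
(-21328 + (-108 + 231)*(-86)) + b(441) = (-21328 + (-108 + 231)*(-86)) + (-300 + 441**2 - 1*441) = (-21328 + 123*(-86)) + (-300 + 194481 - 441) = (-21328 - 10578) + 193740 = -31906 + 193740 = 161834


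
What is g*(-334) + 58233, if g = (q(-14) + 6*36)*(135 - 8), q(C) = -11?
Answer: -8637457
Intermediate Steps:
g = 26035 (g = (-11 + 6*36)*(135 - 8) = (-11 + 216)*127 = 205*127 = 26035)
g*(-334) + 58233 = 26035*(-334) + 58233 = -8695690 + 58233 = -8637457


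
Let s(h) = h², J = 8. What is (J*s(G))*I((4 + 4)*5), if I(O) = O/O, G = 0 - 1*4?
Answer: 128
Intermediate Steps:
G = -4 (G = 0 - 4 = -4)
I(O) = 1
(J*s(G))*I((4 + 4)*5) = (8*(-4)²)*1 = (8*16)*1 = 128*1 = 128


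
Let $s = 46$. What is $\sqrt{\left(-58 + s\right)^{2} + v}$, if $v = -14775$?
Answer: $i \sqrt{14631} \approx 120.96 i$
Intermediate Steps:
$\sqrt{\left(-58 + s\right)^{2} + v} = \sqrt{\left(-58 + 46\right)^{2} - 14775} = \sqrt{\left(-12\right)^{2} - 14775} = \sqrt{144 - 14775} = \sqrt{-14631} = i \sqrt{14631}$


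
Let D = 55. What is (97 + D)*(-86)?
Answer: -13072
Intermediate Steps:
(97 + D)*(-86) = (97 + 55)*(-86) = 152*(-86) = -13072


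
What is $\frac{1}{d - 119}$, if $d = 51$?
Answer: $- \frac{1}{68} \approx -0.014706$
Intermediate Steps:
$\frac{1}{d - 119} = \frac{1}{51 - 119} = \frac{1}{-68} = - \frac{1}{68}$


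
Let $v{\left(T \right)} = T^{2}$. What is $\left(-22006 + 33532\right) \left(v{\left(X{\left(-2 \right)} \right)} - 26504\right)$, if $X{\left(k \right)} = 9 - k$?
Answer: $-304090458$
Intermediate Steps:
$\left(-22006 + 33532\right) \left(v{\left(X{\left(-2 \right)} \right)} - 26504\right) = \left(-22006 + 33532\right) \left(\left(9 - -2\right)^{2} - 26504\right) = 11526 \left(\left(9 + 2\right)^{2} - 26504\right) = 11526 \left(11^{2} - 26504\right) = 11526 \left(121 - 26504\right) = 11526 \left(-26383\right) = -304090458$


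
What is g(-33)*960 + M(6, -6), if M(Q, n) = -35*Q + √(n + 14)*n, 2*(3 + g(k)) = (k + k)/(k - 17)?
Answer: -12282/5 - 12*√2 ≈ -2473.4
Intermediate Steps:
g(k) = -3 + k/(-17 + k) (g(k) = -3 + ((k + k)/(k - 17))/2 = -3 + ((2*k)/(-17 + k))/2 = -3 + (2*k/(-17 + k))/2 = -3 + k/(-17 + k))
M(Q, n) = -35*Q + n*√(14 + n) (M(Q, n) = -35*Q + √(14 + n)*n = -35*Q + n*√(14 + n))
g(-33)*960 + M(6, -6) = ((51 - 2*(-33))/(-17 - 33))*960 + (-35*6 - 6*√(14 - 6)) = ((51 + 66)/(-50))*960 + (-210 - 12*√2) = -1/50*117*960 + (-210 - 12*√2) = -117/50*960 + (-210 - 12*√2) = -11232/5 + (-210 - 12*√2) = -12282/5 - 12*√2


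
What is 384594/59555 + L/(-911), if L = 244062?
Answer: -14184747276/54254605 ≈ -261.45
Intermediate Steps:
384594/59555 + L/(-911) = 384594/59555 + 244062/(-911) = 384594*(1/59555) + 244062*(-1/911) = 384594/59555 - 244062/911 = -14184747276/54254605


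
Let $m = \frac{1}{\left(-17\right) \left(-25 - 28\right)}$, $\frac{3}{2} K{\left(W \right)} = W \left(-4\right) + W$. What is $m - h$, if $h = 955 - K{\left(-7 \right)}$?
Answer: $- \frac{847840}{901} \approx -941.0$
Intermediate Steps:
$K{\left(W \right)} = - 2 W$ ($K{\left(W \right)} = \frac{2 \left(W \left(-4\right) + W\right)}{3} = \frac{2 \left(- 4 W + W\right)}{3} = \frac{2 \left(- 3 W\right)}{3} = - 2 W$)
$h = 941$ ($h = 955 - \left(-2\right) \left(-7\right) = 955 - 14 = 941$)
$m = \frac{1}{901}$ ($m = \frac{1}{\left(-17\right) \left(-53\right)} = \frac{1}{901} \approx 0.0011099$)
$m - h = \frac{1}{901} - 941 = - \frac{847840}{901}$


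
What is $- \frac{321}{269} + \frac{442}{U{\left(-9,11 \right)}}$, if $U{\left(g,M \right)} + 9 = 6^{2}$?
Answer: $\frac{110231}{7263} \approx 15.177$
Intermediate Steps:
$U{\left(g,M \right)} = 27$ ($U{\left(g,M \right)} = -9 + 6^{2} = -9 + 36 = 27$)
$- \frac{321}{269} + \frac{442}{U{\left(-9,11 \right)}} = - \frac{321}{269} + \frac{442}{27} = \frac{110231}{7263}$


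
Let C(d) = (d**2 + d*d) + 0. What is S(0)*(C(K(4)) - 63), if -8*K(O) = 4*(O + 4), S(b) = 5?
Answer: -155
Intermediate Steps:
K(O) = -2 - O/2 (K(O) = -(O + 4)/2 = -(4 + O)/2 = -(16 + 4*O)/8 = -2 - O/2)
C(d) = 2*d**2 (C(d) = (d**2 + d**2) + 0 = 2*d**2 + 0 = 2*d**2)
S(0)*(C(K(4)) - 63) = 5*(2*(-2 - 1/2*4)**2 - 63) = 5*(2*(-2 - 2)**2 - 63) = 5*(2*(-4)**2 - 63) = 5*(2*16 - 63) = 5*(32 - 63) = 5*(-31) = -155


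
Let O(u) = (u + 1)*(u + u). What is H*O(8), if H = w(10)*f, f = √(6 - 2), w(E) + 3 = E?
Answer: 2016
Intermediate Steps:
w(E) = -3 + E
f = 2 (f = √4 = 2)
O(u) = 2*u*(1 + u) (O(u) = (1 + u)*(2*u) = 2*u*(1 + u))
H = 14 (H = (-3 + 10)*2 = 7*2 = 14)
H*O(8) = 14*(2*8*(1 + 8)) = 14*(2*8*9) = 14*144 = 2016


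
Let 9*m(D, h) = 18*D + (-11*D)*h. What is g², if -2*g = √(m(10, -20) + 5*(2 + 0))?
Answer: 1235/18 ≈ 68.611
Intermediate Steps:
m(D, h) = 2*D - 11*D*h/9 (m(D, h) = (18*D + (-11*D)*h)/9 = (18*D - 11*D*h)/9 = 2*D - 11*D*h/9)
g = -√2470/6 (g = -√((⅑)*10*(18 - 11*(-20)) + 5*(2 + 0))/2 = -√((⅑)*10*(18 + 220) + 5*2)/2 = -√((⅑)*10*238 + 10)/2 = -√(2380/9 + 10)/2 = -√2470/6 ≈ -8.2832)
g² = (-√2470/6)² = 1235/18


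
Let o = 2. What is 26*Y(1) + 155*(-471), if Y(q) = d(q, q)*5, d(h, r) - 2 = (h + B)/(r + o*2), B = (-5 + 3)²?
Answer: -72615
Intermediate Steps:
B = 4 (B = (-2)² = 4)
d(h, r) = 2 + (4 + h)/(4 + r) (d(h, r) = 2 + (h + 4)/(r + 2*2) = 2 + (4 + h)/(r + 4) = 2 + (4 + h)/(4 + r))
Y(q) = 5*(12 + 3*q)/(4 + q) (Y(q) = ((12 + q + 2*q)/(4 + q))*5 = ((12 + 3*q)/(4 + q))*5 = 5*(12 + 3*q)/(4 + q))
26*Y(1) + 155*(-471) = 26*15 + 155*(-471) = 390 - 73005 = -72615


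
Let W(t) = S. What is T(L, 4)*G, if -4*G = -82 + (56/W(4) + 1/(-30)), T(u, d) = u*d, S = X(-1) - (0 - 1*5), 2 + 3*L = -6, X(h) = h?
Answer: -8164/45 ≈ -181.42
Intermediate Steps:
L = -8/3 (L = -⅔ + (⅓)*(-6) = -⅔ - 2 = -8/3 ≈ -2.6667)
S = 4 (S = -1 - (0 - 1*5) = -1 - (0 - 5) = -1 - 1*(-5) = -1 + 5 = 4)
W(t) = 4
T(u, d) = d*u
G = 2041/120 (G = -(-82 + (56/4 + 1/(-30)))/4 = -(-82 + (56*(¼) + 1*(-1/30)))/4 = -(-82 + (14 - 1/30))/4 = -(-82 + 419/30)/4 = -¼*(-2041/30) = 2041/120 ≈ 17.008)
T(L, 4)*G = (4*(-8/3))*(2041/120) = -32/3*2041/120 = -8164/45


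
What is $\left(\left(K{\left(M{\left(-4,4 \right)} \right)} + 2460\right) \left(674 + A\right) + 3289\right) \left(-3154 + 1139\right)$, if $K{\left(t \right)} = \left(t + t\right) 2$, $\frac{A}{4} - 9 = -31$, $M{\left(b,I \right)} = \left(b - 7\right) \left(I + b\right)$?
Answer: $-2911370735$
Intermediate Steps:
$M{\left(b,I \right)} = \left(-7 + b\right) \left(I + b\right)$
$A = -88$ ($A = 36 + 4 \left(-31\right) = 36 - 124 = -88$)
$K{\left(t \right)} = 4 t$ ($K{\left(t \right)} = 2 t 2 = 4 t$)
$\left(\left(K{\left(M{\left(-4,4 \right)} \right)} + 2460\right) \left(674 + A\right) + 3289\right) \left(-3154 + 1139\right) = \left(\left(4 \left(\left(-4\right)^{2} - 28 - -28 + 4 \left(-4\right)\right) + 2460\right) \left(674 - 88\right) + 3289\right) \left(-3154 + 1139\right) = \left(\left(4 \left(16 - 28 + 28 - 16\right) + 2460\right) 586 + 3289\right) \left(-2015\right) = \left(\left(4 \cdot 0 + 2460\right) 586 + 3289\right) \left(-2015\right) = \left(\left(0 + 2460\right) 586 + 3289\right) \left(-2015\right) = \left(2460 \cdot 586 + 3289\right) \left(-2015\right) = \left(1441560 + 3289\right) \left(-2015\right) = 1444849 \left(-2015\right) = -2911370735$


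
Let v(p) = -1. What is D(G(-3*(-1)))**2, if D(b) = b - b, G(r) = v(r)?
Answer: 0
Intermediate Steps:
G(r) = -1
D(b) = 0
D(G(-3*(-1)))**2 = 0**2 = 0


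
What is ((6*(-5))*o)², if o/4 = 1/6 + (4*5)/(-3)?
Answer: 608400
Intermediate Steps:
o = -26 (o = 4*(1/6 + (4*5)/(-3)) = 4*(1*(⅙) + 20*(-⅓)) = 4*(⅙ - 20/3) = 4*(-13/2) = -26)
((6*(-5))*o)² = ((6*(-5))*(-26))² = (-30*(-26))² = 780² = 608400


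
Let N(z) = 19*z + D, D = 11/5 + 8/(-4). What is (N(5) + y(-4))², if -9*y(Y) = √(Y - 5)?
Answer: 2039159/225 - 952*I/15 ≈ 9062.9 - 63.467*I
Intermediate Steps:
D = ⅕ (D = 11*(⅕) + 8*(-¼) = 11/5 - 2 = ⅕ ≈ 0.20000)
y(Y) = -√(-5 + Y)/9 (y(Y) = -√(Y - 5)/9 = -√(-5 + Y)/9)
N(z) = ⅕ + 19*z (N(z) = 19*z + ⅕ = ⅕ + 19*z)
(N(5) + y(-4))² = ((⅕ + 19*5) - √(-5 - 4)/9)² = ((⅕ + 95) - I/3)² = (476/5 - I/3)²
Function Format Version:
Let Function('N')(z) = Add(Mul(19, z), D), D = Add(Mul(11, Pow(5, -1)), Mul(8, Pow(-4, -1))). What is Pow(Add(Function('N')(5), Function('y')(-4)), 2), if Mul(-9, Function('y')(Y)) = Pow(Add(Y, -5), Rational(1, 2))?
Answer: Add(Rational(2039159, 225), Mul(Rational(-952, 15), I)) ≈ Add(9062.9, Mul(-63.467, I))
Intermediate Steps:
D = Rational(1, 5) (D = Add(Mul(11, Rational(1, 5)), Mul(8, Rational(-1, 4))) = Add(Rational(11, 5), -2) = Rational(1, 5) ≈ 0.20000)
Function('y')(Y) = Mul(Rational(-1, 9), Pow(Add(-5, Y), Rational(1, 2))) (Function('y')(Y) = Mul(Rational(-1, 9), Pow(Add(Y, -5), Rational(1, 2))) = Mul(Rational(-1, 9), Pow(Add(-5, Y), Rational(1, 2))))
Function('N')(z) = Add(Rational(1, 5), Mul(19, z)) (Function('N')(z) = Add(Mul(19, z), Rational(1, 5)) = Add(Rational(1, 5), Mul(19, z)))
Pow(Add(Function('N')(5), Function('y')(-4)), 2) = Pow(Add(Add(Rational(1, 5), Mul(19, 5)), Mul(Rational(-1, 9), Pow(Add(-5, -4), Rational(1, 2)))), 2) = Pow(Add(Add(Rational(1, 5), 95), Mul(Rational(-1, 9), Pow(-9, Rational(1, 2)))), 2) = Pow(Add(Rational(476, 5), Mul(Rational(-1, 9), Mul(3, I))), 2) = Pow(Add(Rational(476, 5), Mul(Rational(-1, 3), I)), 2)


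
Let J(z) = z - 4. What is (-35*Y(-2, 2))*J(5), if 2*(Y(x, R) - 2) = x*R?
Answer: 0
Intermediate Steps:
J(z) = -4 + z
Y(x, R) = 2 + R*x/2 (Y(x, R) = 2 + (x*R)/2 = 2 + (R*x)/2 = 2 + R*x/2)
(-35*Y(-2, 2))*J(5) = (-35*(2 + (½)*2*(-2)))*(-4 + 5) = -35*(2 - 2)*1 = -35*0*1 = 0*1 = 0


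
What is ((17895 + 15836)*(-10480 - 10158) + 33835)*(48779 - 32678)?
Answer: -11208011448843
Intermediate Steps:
((17895 + 15836)*(-10480 - 10158) + 33835)*(48779 - 32678) = (33731*(-20638) + 33835)*16101 = (-696140378 + 33835)*16101 = -696106543*16101 = -11208011448843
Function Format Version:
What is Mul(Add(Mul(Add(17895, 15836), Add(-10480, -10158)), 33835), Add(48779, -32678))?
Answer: -11208011448843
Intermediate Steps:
Mul(Add(Mul(Add(17895, 15836), Add(-10480, -10158)), 33835), Add(48779, -32678)) = Mul(Add(Mul(33731, -20638), 33835), 16101) = Mul(Add(-696140378, 33835), 16101) = Mul(-696106543, 16101) = -11208011448843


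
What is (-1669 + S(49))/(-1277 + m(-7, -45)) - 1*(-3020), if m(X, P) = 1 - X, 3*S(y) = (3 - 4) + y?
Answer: 1278011/423 ≈ 3021.3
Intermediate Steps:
S(y) = -⅓ + y/3 (S(y) = ((3 - 4) + y)/3 = (-1 + y)/3 = -⅓ + y/3)
(-1669 + S(49))/(-1277 + m(-7, -45)) - 1*(-3020) = (-1669 + (-⅓ + (⅓)*49))/(-1277 + (1 - 1*(-7))) - 1*(-3020) = (-1669 + (-⅓ + 49/3))/(-1277 + (1 + 7)) + 3020 = (-1669 + 16)/(-1277 + 8) + 3020 = -1653/(-1269) + 3020 = -1653*(-1/1269) + 3020 = 551/423 + 3020 = 1278011/423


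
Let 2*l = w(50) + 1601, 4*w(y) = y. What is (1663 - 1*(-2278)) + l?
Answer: 18991/4 ≈ 4747.8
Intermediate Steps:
w(y) = y/4
l = 3227/4 (l = ((¼)*50 + 1601)/2 = (25/2 + 1601)/2 = (½)*(3227/2) = 3227/4 ≈ 806.75)
(1663 - 1*(-2278)) + l = (1663 - 1*(-2278)) + 3227/4 = (1663 + 2278) + 3227/4 = 3941 + 3227/4 = 18991/4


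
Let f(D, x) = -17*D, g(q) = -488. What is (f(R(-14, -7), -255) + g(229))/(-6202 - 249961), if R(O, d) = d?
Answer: 369/256163 ≈ 0.0014405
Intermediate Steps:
(f(R(-14, -7), -255) + g(229))/(-6202 - 249961) = (-17*(-7) - 488)/(-6202 - 249961) = (119 - 488)/(-256163) = -369*(-1/256163) = 369/256163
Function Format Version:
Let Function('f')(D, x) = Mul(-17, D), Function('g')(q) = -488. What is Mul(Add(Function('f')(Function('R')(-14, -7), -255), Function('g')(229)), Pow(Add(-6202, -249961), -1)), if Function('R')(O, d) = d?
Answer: Rational(369, 256163) ≈ 0.0014405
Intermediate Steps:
Mul(Add(Function('f')(Function('R')(-14, -7), -255), Function('g')(229)), Pow(Add(-6202, -249961), -1)) = Mul(Add(Mul(-17, -7), -488), Pow(Add(-6202, -249961), -1)) = Mul(Add(119, -488), Pow(-256163, -1)) = Mul(-369, Rational(-1, 256163)) = Rational(369, 256163)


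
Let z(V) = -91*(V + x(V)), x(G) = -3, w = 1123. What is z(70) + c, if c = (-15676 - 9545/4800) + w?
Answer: -19825909/960 ≈ -20652.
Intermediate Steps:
z(V) = 273 - 91*V (z(V) = -91*(V - 3) = -91*(-3 + V) = 273 - 91*V)
c = -13972789/960 (c = (-15676 - 9545/4800) + 1123 = (-15676 - 9545*1/4800) + 1123 = (-15676 - 1909/960) + 1123 = -15050869/960 + 1123 = -13972789/960 ≈ -14555.)
z(70) + c = (273 - 91*70) - 13972789/960 = (273 - 6370) - 13972789/960 = -6097 - 13972789/960 = -19825909/960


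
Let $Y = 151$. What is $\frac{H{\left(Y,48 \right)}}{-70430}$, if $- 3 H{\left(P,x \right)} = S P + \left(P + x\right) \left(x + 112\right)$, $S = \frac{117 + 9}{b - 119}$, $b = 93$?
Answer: $\frac{404407}{2746770} \approx 0.14723$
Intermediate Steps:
$S = - \frac{63}{13}$ ($S = \frac{117 + 9}{93 - 119} = \frac{126}{-26} = 126 \left(- \frac{1}{26}\right) = - \frac{63}{13} \approx -4.8462$)
$H{\left(P,x \right)} = \frac{21 P}{13} - \frac{\left(112 + x\right) \left(P + x\right)}{3}$ ($H{\left(P,x \right)} = - \frac{- \frac{63 P}{13} + \left(P + x\right) \left(x + 112\right)}{3} = - \frac{- \frac{63 P}{13} + \left(P + x\right) \left(112 + x\right)}{3} = - \frac{- \frac{63 P}{13} + \left(112 + x\right) \left(P + x\right)}{3} = \frac{21 P}{13} - \frac{\left(112 + x\right) \left(P + x\right)}{3}$)
$\frac{H{\left(Y,48 \right)}}{-70430} = \frac{\left(- \frac{1393}{39}\right) 151 - 1792 - \frac{48^{2}}{3} - \frac{151}{3} \cdot 48}{-70430} = \left(- \frac{210343}{39} - 1792 - 768 - 2416\right) \left(- \frac{1}{70430}\right) = \left(- \frac{404407}{39}\right) \left(- \frac{1}{70430}\right) = \frac{404407}{2746770}$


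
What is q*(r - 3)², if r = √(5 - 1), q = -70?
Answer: -70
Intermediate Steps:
r = 2 (r = √4 = 2)
q*(r - 3)² = -70*(2 - 3)² = -70*(-1)² = -70*1 = -70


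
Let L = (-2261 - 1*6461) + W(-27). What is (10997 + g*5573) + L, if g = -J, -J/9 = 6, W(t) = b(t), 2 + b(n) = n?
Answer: 303188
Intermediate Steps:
b(n) = -2 + n
W(t) = -2 + t
J = -54 (J = -9*6 = -54)
L = -8751 (L = (-2261 - 1*6461) + (-2 - 27) = (-2261 - 6461) - 29 = -8722 - 29 = -8751)
g = 54 (g = -1*(-54) = 54)
(10997 + g*5573) + L = (10997 + 54*5573) - 8751 = (10997 + 300942) - 8751 = 311939 - 8751 = 303188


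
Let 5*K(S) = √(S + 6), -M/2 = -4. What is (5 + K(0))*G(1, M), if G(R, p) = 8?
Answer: 40 + 8*√6/5 ≈ 43.919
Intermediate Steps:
M = 8 (M = -2*(-4) = 8)
K(S) = √(6 + S)/5 (K(S) = √(S + 6)/5 = √(6 + S)/5)
(5 + K(0))*G(1, M) = (5 + √(6 + 0)/5)*8 = (5 + √6/5)*8 = 40 + 8*√6/5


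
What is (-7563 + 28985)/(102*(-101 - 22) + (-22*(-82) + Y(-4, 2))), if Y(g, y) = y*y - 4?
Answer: -10711/5371 ≈ -1.9942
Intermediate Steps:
Y(g, y) = -4 + y² (Y(g, y) = y² - 4 = -4 + y²)
(-7563 + 28985)/(102*(-101 - 22) + (-22*(-82) + Y(-4, 2))) = (-7563 + 28985)/(102*(-101 - 22) + (-22*(-82) + (-4 + 2²))) = 21422/(102*(-123) + (1804 + (-4 + 4))) = 21422/(-12546 + (1804 + 0)) = 21422/(-12546 + 1804) = 21422/(-10742) = 21422*(-1/10742) = -10711/5371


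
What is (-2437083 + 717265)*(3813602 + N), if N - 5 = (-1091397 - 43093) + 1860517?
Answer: -7807344266612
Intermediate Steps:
N = 726032 (N = 5 + ((-1091397 - 43093) + 1860517) = 5 + (-1134490 + 1860517) = 5 + 726027 = 726032)
(-2437083 + 717265)*(3813602 + N) = (-2437083 + 717265)*(3813602 + 726032) = -1719818*4539634 = -7807344266612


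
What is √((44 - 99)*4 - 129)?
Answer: I*√349 ≈ 18.682*I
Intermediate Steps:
√((44 - 99)*4 - 129) = √(-55*4 - 129) = √(-220 - 129) = √(-349) = I*√349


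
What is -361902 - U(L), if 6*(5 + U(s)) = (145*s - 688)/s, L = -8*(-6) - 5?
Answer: -723837/2 ≈ -3.6192e+5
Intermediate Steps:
L = 43 (L = 48 - 5 = 43)
U(s) = -5 + (-688 + 145*s)/(6*s) (U(s) = -5 + ((145*s - 688)/s)/6 = -5 + ((-688 + 145*s)/s)/6 = -5 + (-688 + 145*s)/(6*s))
-361902 - U(L) = -361902 - (-688 + 115*43)/(6*43) = -361902 - (-688 + 4945)/(6*43) = -361902 - 4257/(6*43) = -361902 - 1*33/2 = -361902 - 33/2 = -723837/2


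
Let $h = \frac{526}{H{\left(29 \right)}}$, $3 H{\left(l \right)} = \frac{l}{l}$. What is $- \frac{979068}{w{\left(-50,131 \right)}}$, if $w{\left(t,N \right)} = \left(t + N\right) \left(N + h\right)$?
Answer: $- \frac{326356}{46143} \approx -7.0727$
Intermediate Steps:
$H{\left(l \right)} = \frac{1}{3}$ ($H{\left(l \right)} = \frac{l \frac{1}{l}}{3} = \frac{1}{3} \cdot 1 = \frac{1}{3}$)
$h = 1578$ ($h = 526 \frac{1}{\frac{1}{3}} = 526 \cdot 3 = 1578$)
$w{\left(t,N \right)} = \left(1578 + N\right) \left(N + t\right)$ ($w{\left(t,N \right)} = \left(t + N\right) \left(N + 1578\right) = \left(N + t\right) \left(1578 + N\right) = \left(1578 + N\right) \left(N + t\right)$)
$- \frac{979068}{w{\left(-50,131 \right)}} = - \frac{979068}{131^{2} + 1578 \cdot 131 + 1578 \left(-50\right) + 131 \left(-50\right)} = - \frac{979068}{17161 + 206718 - 78900 - 6550} = - \frac{979068}{138429} = \left(-979068\right) \frac{1}{138429} = - \frac{326356}{46143}$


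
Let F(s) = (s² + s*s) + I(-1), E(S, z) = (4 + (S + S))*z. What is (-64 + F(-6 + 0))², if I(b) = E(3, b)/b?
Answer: 324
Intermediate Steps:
E(S, z) = z*(4 + 2*S) (E(S, z) = (4 + 2*S)*z = z*(4 + 2*S))
I(b) = 10 (I(b) = (2*b*(2 + 3))/b = (2*b*5)/b = (10*b)/b = 10)
F(s) = 10 + 2*s² (F(s) = (s² + s*s) + 10 = (s² + s²) + 10 = 2*s² + 10 = 10 + 2*s²)
(-64 + F(-6 + 0))² = (-64 + (10 + 2*(-6 + 0)²))² = (-64 + (10 + 2*(-6)²))² = (-64 + (10 + 2*36))² = (-64 + (10 + 72))² = (-64 + 82)² = 18² = 324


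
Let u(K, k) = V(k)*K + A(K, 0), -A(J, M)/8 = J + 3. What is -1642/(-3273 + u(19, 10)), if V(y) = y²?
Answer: 1642/1549 ≈ 1.0600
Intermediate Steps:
A(J, M) = -24 - 8*J (A(J, M) = -8*(J + 3) = -8*(3 + J) = -24 - 8*J)
u(K, k) = -24 - 8*K + K*k² (u(K, k) = k²*K + (-24 - 8*K) = K*k² + (-24 - 8*K) = -24 - 8*K + K*k²)
-1642/(-3273 + u(19, 10)) = -1642/(-3273 + (-24 - 8*19 + 19*10²)) = -1642/(-3273 + (-24 - 152 + 19*100)) = -1642/(-3273 + (-24 - 152 + 1900)) = -1642/(-3273 + 1724) = -1642/(-1549) = -1/1549*(-1642) = 1642/1549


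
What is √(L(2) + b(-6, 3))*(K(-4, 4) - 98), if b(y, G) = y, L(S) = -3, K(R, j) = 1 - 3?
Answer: -300*I ≈ -300.0*I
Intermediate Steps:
K(R, j) = -2
√(L(2) + b(-6, 3))*(K(-4, 4) - 98) = √(-3 - 6)*(-2 - 98) = √(-9)*(-100) = (3*I)*(-100) = -300*I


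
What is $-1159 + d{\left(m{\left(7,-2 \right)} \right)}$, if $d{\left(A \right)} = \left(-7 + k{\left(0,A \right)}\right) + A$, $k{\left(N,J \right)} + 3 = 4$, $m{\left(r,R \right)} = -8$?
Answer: $-1173$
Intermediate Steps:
$k{\left(N,J \right)} = 1$ ($k{\left(N,J \right)} = -3 + 4 = 1$)
$d{\left(A \right)} = -6 + A$ ($d{\left(A \right)} = \left(-7 + 1\right) + A = -6 + A$)
$-1159 + d{\left(m{\left(7,-2 \right)} \right)} = -1159 - 14 = -1173$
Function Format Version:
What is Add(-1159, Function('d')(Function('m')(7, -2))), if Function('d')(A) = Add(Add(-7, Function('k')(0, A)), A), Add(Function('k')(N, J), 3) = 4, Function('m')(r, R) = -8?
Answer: -1173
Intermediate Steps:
Function('k')(N, J) = 1 (Function('k')(N, J) = Add(-3, 4) = 1)
Function('d')(A) = Add(-6, A) (Function('d')(A) = Add(Add(-7, 1), A) = Add(-6, A))
Add(-1159, Function('d')(Function('m')(7, -2))) = Add(-1159, Add(-6, -8)) = Add(-1159, -14) = -1173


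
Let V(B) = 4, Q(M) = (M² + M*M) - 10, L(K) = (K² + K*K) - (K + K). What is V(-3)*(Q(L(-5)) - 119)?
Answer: 28284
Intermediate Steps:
L(K) = -2*K + 2*K² (L(K) = (K² + K²) - 2*K = 2*K² - 2*K = -2*K + 2*K²)
Q(M) = -10 + 2*M² (Q(M) = (M² + M²) - 10 = 2*M² - 10 = -10 + 2*M²)
V(-3)*(Q(L(-5)) - 119) = 4*((-10 + 2*(2*(-5)*(-1 - 5))²) - 119) = 4*((-10 + 2*(2*(-5)*(-6))²) - 119) = 4*((-10 + 2*60²) - 119) = 4*((-10 + 2*3600) - 119) = 4*((-10 + 7200) - 119) = 4*(7190 - 119) = 4*7071 = 28284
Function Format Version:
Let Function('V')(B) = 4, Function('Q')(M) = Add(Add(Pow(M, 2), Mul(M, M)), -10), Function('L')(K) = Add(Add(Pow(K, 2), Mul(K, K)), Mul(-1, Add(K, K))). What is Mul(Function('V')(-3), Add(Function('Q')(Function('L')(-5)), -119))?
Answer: 28284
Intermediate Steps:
Function('L')(K) = Add(Mul(-2, K), Mul(2, Pow(K, 2))) (Function('L')(K) = Add(Add(Pow(K, 2), Pow(K, 2)), Mul(-1, Mul(2, K))) = Add(Mul(2, Pow(K, 2)), Mul(-2, K)) = Add(Mul(-2, K), Mul(2, Pow(K, 2))))
Function('Q')(M) = Add(-10, Mul(2, Pow(M, 2))) (Function('Q')(M) = Add(Add(Pow(M, 2), Pow(M, 2)), -10) = Add(Mul(2, Pow(M, 2)), -10) = Add(-10, Mul(2, Pow(M, 2))))
Mul(Function('V')(-3), Add(Function('Q')(Function('L')(-5)), -119)) = Mul(4, Add(Add(-10, Mul(2, Pow(Mul(2, -5, Add(-1, -5)), 2))), -119)) = Mul(4, Add(Add(-10, Mul(2, Pow(Mul(2, -5, -6), 2))), -119)) = Mul(4, Add(Add(-10, Mul(2, Pow(60, 2))), -119)) = Mul(4, Add(Add(-10, Mul(2, 3600)), -119)) = Mul(4, Add(Add(-10, 7200), -119)) = Mul(4, Add(7190, -119)) = Mul(4, 7071) = 28284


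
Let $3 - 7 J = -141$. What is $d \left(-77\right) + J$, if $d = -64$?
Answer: $\frac{34640}{7} \approx 4948.6$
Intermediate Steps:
$J = \frac{144}{7}$ ($J = \frac{3}{7} - - \frac{141}{7} = \frac{3}{7} + \frac{141}{7} = \frac{144}{7} \approx 20.571$)
$d \left(-77\right) + J = \left(-64\right) \left(-77\right) + \frac{144}{7} = 4928 + \frac{144}{7} = \frac{34640}{7}$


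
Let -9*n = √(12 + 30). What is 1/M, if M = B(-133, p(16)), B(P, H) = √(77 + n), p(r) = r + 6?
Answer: 3/√(693 - √42) ≈ 0.11450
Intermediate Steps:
p(r) = 6 + r
n = -√42/9 (n = -√(12 + 30)/9 = -√42/9 ≈ -0.72008)
B(P, H) = √(77 - √42/9)
M = √(693 - √42)/3 ≈ 8.7338
1/M = 1/(√(693 - √42)/3) = 3/√(693 - √42)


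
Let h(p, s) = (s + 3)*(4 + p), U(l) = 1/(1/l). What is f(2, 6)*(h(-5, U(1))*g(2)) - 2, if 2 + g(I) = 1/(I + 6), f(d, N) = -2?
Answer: -17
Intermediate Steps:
U(l) = l
h(p, s) = (3 + s)*(4 + p)
g(I) = -2 + 1/(6 + I) (g(I) = -2 + 1/(I + 6) = -2 + 1/(6 + I))
f(2, 6)*(h(-5, U(1))*g(2)) - 2 = -2*(12 + 3*(-5) + 4*1 - 5*1)*(-11 - 2*2)/(6 + 2) - 2 = -2*(12 - 15 + 4 - 5)*(-11 - 4)/8 - 2 = -(-8)*(⅛)*(-15) - 2 = -(-8)*(-15)/8 - 2 = -2*15/2 - 2 = -15 - 2 = -17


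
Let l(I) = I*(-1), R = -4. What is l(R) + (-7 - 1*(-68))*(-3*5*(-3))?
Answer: 2749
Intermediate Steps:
l(I) = -I
l(R) + (-7 - 1*(-68))*(-3*5*(-3)) = -1*(-4) + (-7 - 1*(-68))*(-3*5*(-3)) = 4 + (-7 + 68)*(-15*(-3)) = 4 + 61*45 = 4 + 2745 = 2749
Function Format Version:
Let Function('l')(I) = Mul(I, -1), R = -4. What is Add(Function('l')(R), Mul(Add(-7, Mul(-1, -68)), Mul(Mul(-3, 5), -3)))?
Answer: 2749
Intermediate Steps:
Function('l')(I) = Mul(-1, I)
Add(Function('l')(R), Mul(Add(-7, Mul(-1, -68)), Mul(Mul(-3, 5), -3))) = Add(Mul(-1, -4), Mul(Add(-7, Mul(-1, -68)), Mul(Mul(-3, 5), -3))) = Add(4, Mul(Add(-7, 68), Mul(-15, -3))) = Add(4, Mul(61, 45)) = Add(4, 2745) = 2749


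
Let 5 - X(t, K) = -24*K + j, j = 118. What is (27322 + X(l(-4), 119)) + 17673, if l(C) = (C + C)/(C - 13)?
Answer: 47738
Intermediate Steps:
l(C) = 2*C/(-13 + C) (l(C) = (2*C)/(-13 + C) = 2*C/(-13 + C))
X(t, K) = -113 + 24*K (X(t, K) = 5 - (-24*K + 118) = 5 - (118 - 24*K) = 5 + (-118 + 24*K) = -113 + 24*K)
(27322 + X(l(-4), 119)) + 17673 = (27322 + (-113 + 24*119)) + 17673 = (27322 + (-113 + 2856)) + 17673 = (27322 + 2743) + 17673 = 30065 + 17673 = 47738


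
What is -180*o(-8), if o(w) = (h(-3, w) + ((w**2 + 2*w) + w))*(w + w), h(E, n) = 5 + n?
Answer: 106560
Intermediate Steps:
o(w) = 2*w*(5 + w**2 + 4*w) (o(w) = ((5 + w) + ((w**2 + 2*w) + w))*(w + w) = ((5 + w) + (w**2 + 3*w))*(2*w) = (5 + w**2 + 4*w)*(2*w) = 2*w*(5 + w**2 + 4*w))
-180*o(-8) = -360*(-8)*(5 + (-8)**2 + 4*(-8)) = -360*(-8)*(5 + 64 - 32) = -360*(-8)*37 = -180*(-592) = 106560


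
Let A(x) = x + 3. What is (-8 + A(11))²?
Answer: 36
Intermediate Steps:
A(x) = 3 + x
(-8 + A(11))² = (-8 + (3 + 11))² = (-8 + 14)² = 6² = 36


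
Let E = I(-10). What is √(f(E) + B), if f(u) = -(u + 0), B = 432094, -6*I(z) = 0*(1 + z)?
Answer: √432094 ≈ 657.34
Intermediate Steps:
I(z) = 0 (I(z) = -0*(1 + z) = -⅙*0 = 0)
E = 0
f(u) = -u
√(f(E) + B) = √(-1*0 + 432094) = √(0 + 432094) = √432094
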